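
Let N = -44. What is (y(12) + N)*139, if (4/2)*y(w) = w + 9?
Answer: -9313/2 ≈ -4656.5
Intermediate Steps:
y(w) = 9/2 + w/2 (y(w) = (w + 9)/2 = (9 + w)/2 = 9/2 + w/2)
(y(12) + N)*139 = ((9/2 + (1/2)*12) - 44)*139 = ((9/2 + 6) - 44)*139 = (21/2 - 44)*139 = -67/2*139 = -9313/2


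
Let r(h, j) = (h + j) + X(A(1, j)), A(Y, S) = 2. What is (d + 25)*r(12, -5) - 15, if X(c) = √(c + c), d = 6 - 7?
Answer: 201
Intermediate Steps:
d = -1
X(c) = √2*√c (X(c) = √(2*c) = √2*√c)
r(h, j) = 2 + h + j (r(h, j) = (h + j) + √2*√2 = (h + j) + 2 = 2 + h + j)
(d + 25)*r(12, -5) - 15 = (-1 + 25)*(2 + 12 - 5) - 15 = 24*9 - 15 = 216 - 15 = 201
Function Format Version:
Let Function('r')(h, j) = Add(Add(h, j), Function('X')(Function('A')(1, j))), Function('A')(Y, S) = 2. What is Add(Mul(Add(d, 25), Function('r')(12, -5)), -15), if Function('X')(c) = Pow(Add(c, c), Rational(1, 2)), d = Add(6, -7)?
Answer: 201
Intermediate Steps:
d = -1
Function('X')(c) = Mul(Pow(2, Rational(1, 2)), Pow(c, Rational(1, 2))) (Function('X')(c) = Pow(Mul(2, c), Rational(1, 2)) = Mul(Pow(2, Rational(1, 2)), Pow(c, Rational(1, 2))))
Function('r')(h, j) = Add(2, h, j) (Function('r')(h, j) = Add(Add(h, j), Mul(Pow(2, Rational(1, 2)), Pow(2, Rational(1, 2)))) = Add(Add(h, j), 2) = Add(2, h, j))
Add(Mul(Add(d, 25), Function('r')(12, -5)), -15) = Add(Mul(Add(-1, 25), Add(2, 12, -5)), -15) = Add(Mul(24, 9), -15) = Add(216, -15) = 201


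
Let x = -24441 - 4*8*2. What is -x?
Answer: 24505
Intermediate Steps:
x = -24505 (x = -24441 - 32*2 = -24441 - 1*64 = -24441 - 64 = -24505)
-x = -1*(-24505) = 24505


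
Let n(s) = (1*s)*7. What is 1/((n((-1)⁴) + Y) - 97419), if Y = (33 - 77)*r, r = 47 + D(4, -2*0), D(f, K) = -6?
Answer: -1/99216 ≈ -1.0079e-5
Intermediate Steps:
r = 41 (r = 47 - 6 = 41)
Y = -1804 (Y = (33 - 77)*41 = -44*41 = -1804)
n(s) = 7*s (n(s) = s*7 = 7*s)
1/((n((-1)⁴) + Y) - 97419) = 1/((7*(-1)⁴ - 1804) - 97419) = 1/((7*1 - 1804) - 97419) = 1/((7 - 1804) - 97419) = 1/(-1797 - 97419) = 1/(-99216) = -1/99216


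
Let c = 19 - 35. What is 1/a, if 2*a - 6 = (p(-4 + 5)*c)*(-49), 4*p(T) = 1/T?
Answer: 1/101 ≈ 0.0099010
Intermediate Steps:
p(T) = 1/(4*T)
c = -16
a = 101 (a = 3 + (((1/(4*(-4 + 5)))*(-16))*(-49))/2 = 3 + ((((¼)/1)*(-16))*(-49))/2 = 3 + ((((¼)*1)*(-16))*(-49))/2 = 3 + (((¼)*(-16))*(-49))/2 = 3 + (-4*(-49))/2 = 3 + (½)*196 = 3 + 98 = 101)
1/a = 1/101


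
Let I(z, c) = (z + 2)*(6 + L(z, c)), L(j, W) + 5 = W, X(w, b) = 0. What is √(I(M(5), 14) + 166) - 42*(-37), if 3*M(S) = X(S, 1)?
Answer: 1568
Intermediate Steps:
M(S) = 0 (M(S) = (⅓)*0 = 0)
L(j, W) = -5 + W
I(z, c) = (1 + c)*(2 + z) (I(z, c) = (z + 2)*(6 + (-5 + c)) = (2 + z)*(1 + c) = (1 + c)*(2 + z))
√(I(M(5), 14) + 166) - 42*(-37) = √((2 + 0 + 2*14 + 14*0) + 166) - 42*(-37) = √((2 + 0 + 28 + 0) + 166) + 1554 = √(30 + 166) + 1554 = √196 + 1554 = 14 + 1554 = 1568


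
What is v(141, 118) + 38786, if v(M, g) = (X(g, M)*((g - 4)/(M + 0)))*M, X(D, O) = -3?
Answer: 38444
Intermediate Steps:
v(M, g) = 12 - 3*g (v(M, g) = (-3*(g - 4)/(M + 0))*M = (-3*(-4 + g)/M)*M = 12 - 3*g)
v(141, 118) + 38786 = (12 - 3*118) + 38786 = (12 - 354) + 38786 = -342 + 38786 = 38444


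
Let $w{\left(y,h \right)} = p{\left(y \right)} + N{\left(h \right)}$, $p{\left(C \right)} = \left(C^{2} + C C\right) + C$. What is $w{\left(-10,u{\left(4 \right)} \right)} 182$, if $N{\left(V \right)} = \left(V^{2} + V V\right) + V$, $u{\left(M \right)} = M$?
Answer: $41132$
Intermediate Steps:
$p{\left(C \right)} = C + 2 C^{2}$ ($p{\left(C \right)} = \left(C^{2} + C^{2}\right) + C = 2 C^{2} + C = C + 2 C^{2}$)
$N{\left(V \right)} = V + 2 V^{2}$ ($N{\left(V \right)} = \left(V^{2} + V^{2}\right) + V = 2 V^{2} + V = V + 2 V^{2}$)
$w{\left(y,h \right)} = h \left(1 + 2 h\right) + y \left(1 + 2 y\right)$ ($w{\left(y,h \right)} = y \left(1 + 2 y\right) + h \left(1 + 2 h\right) = h \left(1 + 2 h\right) + y \left(1 + 2 y\right)$)
$w{\left(-10,u{\left(4 \right)} \right)} 182 = \left(4 \left(1 + 2 \cdot 4\right) - 10 \left(1 + 2 \left(-10\right)\right)\right) 182 = \left(4 \left(1 + 8\right) - 10 \left(1 - 20\right)\right) 182 = \left(4 \cdot 9 - -190\right) 182 = \left(36 + 190\right) 182 = 226 \cdot 182 = 41132$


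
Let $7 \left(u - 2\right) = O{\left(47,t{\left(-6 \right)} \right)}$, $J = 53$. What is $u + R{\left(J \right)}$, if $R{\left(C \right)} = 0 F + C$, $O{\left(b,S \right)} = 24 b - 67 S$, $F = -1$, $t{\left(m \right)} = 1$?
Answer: $\frac{1446}{7} \approx 206.57$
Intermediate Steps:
$O{\left(b,S \right)} = - 67 S + 24 b$
$u = \frac{1075}{7}$ ($u = 2 + \frac{\left(-67\right) 1 + 24 \cdot 47}{7} = 2 + \frac{-67 + 1128}{7} = 2 + \frac{1}{7} \cdot 1061 = 2 + \frac{1061}{7} = \frac{1075}{7} \approx 153.57$)
$R{\left(C \right)} = C$ ($R{\left(C \right)} = 0 \left(-1\right) + C = 0 + C = C$)
$u + R{\left(J \right)} = \frac{1075}{7} + 53 = \frac{1446}{7}$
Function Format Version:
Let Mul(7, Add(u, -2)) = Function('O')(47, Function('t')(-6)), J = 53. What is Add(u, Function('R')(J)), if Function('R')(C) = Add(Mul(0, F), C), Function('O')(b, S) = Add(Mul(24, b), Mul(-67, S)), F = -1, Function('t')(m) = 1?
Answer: Rational(1446, 7) ≈ 206.57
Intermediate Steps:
Function('O')(b, S) = Add(Mul(-67, S), Mul(24, b))
u = Rational(1075, 7) (u = Add(2, Mul(Rational(1, 7), Add(Mul(-67, 1), Mul(24, 47)))) = Add(2, Mul(Rational(1, 7), Add(-67, 1128))) = Add(2, Mul(Rational(1, 7), 1061)) = Add(2, Rational(1061, 7)) = Rational(1075, 7) ≈ 153.57)
Function('R')(C) = C (Function('R')(C) = Add(Mul(0, -1), C) = Add(0, C) = C)
Add(u, Function('R')(J)) = Add(Rational(1075, 7), 53) = Rational(1446, 7)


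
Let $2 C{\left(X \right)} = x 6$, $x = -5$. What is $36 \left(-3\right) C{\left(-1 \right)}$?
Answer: $1620$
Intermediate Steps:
$C{\left(X \right)} = -15$ ($C{\left(X \right)} = \frac{\left(-5\right) 6}{2} = \frac{1}{2} \left(-30\right) = -15$)
$36 \left(-3\right) C{\left(-1 \right)} = 36 \left(-3\right) \left(-15\right) = \left(-108\right) \left(-15\right) = 1620$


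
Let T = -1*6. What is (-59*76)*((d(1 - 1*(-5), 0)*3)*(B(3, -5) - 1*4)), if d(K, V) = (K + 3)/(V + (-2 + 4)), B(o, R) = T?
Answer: 605340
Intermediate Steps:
T = -6
B(o, R) = -6
d(K, V) = (3 + K)/(2 + V) (d(K, V) = (3 + K)/(V + 2) = (3 + K)/(2 + V))
(-59*76)*((d(1 - 1*(-5), 0)*3)*(B(3, -5) - 1*4)) = (-59*76)*((((3 + (1 - 1*(-5)))/(2 + 0))*3)*(-6 - 1*4)) = -4484*((3 + (1 + 5))/2)*3*(-6 - 4) = -4484*((3 + 6)/2)*3*(-10) = -4484*((½)*9)*3*(-10) = -4484*(9/2)*3*(-10) = -60534*(-10) = -4484*(-135) = 605340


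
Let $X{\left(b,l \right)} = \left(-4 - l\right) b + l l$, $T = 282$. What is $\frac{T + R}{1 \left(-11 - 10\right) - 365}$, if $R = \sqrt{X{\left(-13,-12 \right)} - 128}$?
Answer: $- \frac{141}{193} - \frac{i \sqrt{22}}{193} \approx -0.73057 - 0.024303 i$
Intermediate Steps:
$X{\left(b,l \right)} = l^{2} + b \left(-4 - l\right)$ ($X{\left(b,l \right)} = b \left(-4 - l\right) + l^{2} = l^{2} + b \left(-4 - l\right)$)
$R = 2 i \sqrt{22}$ ($R = \sqrt{\left(\left(-12\right)^{2} - -52 - \left(-13\right) \left(-12\right)\right) - 128} = \sqrt{\left(144 + 52 - 156\right) - 128} = \sqrt{40 - 128} = \sqrt{-88} = 2 i \sqrt{22} \approx 9.3808 i$)
$\frac{T + R}{1 \left(-11 - 10\right) - 365} = \frac{282 + 2 i \sqrt{22}}{1 \left(-11 - 10\right) - 365} = \frac{282 + 2 i \sqrt{22}}{1 \left(-21\right) - 365} = \frac{282 + 2 i \sqrt{22}}{-21 - 365} = \frac{282 + 2 i \sqrt{22}}{-386} = \left(282 + 2 i \sqrt{22}\right) \left(- \frac{1}{386}\right) = - \frac{141}{193} - \frac{i \sqrt{22}}{193}$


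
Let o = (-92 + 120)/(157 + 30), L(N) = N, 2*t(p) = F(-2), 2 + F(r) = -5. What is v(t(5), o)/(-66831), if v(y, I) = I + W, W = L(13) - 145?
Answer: 24656/12497397 ≈ 0.0019729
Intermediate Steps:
F(r) = -7 (F(r) = -2 - 5 = -7)
t(p) = -7/2 (t(p) = (1/2)*(-7) = -7/2)
o = 28/187 ≈ 0.14973
W = -132 (W = 13 - 145 = -132)
v(y, I) = -132 + I (v(y, I) = I - 132 = -132 + I)
v(t(5), o)/(-66831) = (-132 + 28/187)/(-66831) = -24656/187*(-1/66831) = 24656/12497397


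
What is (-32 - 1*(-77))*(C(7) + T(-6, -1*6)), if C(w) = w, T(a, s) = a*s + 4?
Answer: 2115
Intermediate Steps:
T(a, s) = 4 + a*s
(-32 - 1*(-77))*(C(7) + T(-6, -1*6)) = (-32 - 1*(-77))*(7 + (4 - (-6)*6)) = (-32 + 77)*(7 + (4 - 6*(-6))) = 45*(7 + (4 + 36)) = 45*(7 + 40) = 45*47 = 2115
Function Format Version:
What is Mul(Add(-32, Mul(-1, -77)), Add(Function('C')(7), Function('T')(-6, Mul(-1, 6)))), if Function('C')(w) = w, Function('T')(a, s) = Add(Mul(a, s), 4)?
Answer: 2115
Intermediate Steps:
Function('T')(a, s) = Add(4, Mul(a, s))
Mul(Add(-32, Mul(-1, -77)), Add(Function('C')(7), Function('T')(-6, Mul(-1, 6)))) = Mul(Add(-32, Mul(-1, -77)), Add(7, Add(4, Mul(-6, Mul(-1, 6))))) = Mul(Add(-32, 77), Add(7, Add(4, Mul(-6, -6)))) = Mul(45, Add(7, Add(4, 36))) = Mul(45, Add(7, 40)) = Mul(45, 47) = 2115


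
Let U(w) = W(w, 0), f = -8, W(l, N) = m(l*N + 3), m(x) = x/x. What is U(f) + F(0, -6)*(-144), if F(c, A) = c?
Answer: 1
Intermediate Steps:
m(x) = 1
W(l, N) = 1
U(w) = 1
U(f) + F(0, -6)*(-144) = 1 + 0*(-144) = 1 + 0 = 1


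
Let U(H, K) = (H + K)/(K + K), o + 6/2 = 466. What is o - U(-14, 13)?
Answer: 12039/26 ≈ 463.04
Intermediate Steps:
o = 463 (o = -3 + 466 = 463)
U(H, K) = (H + K)/(2*K) (U(H, K) = (H + K)/((2*K)) = (H + K)*(1/(2*K)) = (H + K)/(2*K))
o - U(-14, 13) = 463 - (-14 + 13)/(2*13) = 463 - (-1)/(2*13) = 463 - 1*(-1/26) = 463 + 1/26 = 12039/26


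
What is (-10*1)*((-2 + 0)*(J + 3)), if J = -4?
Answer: -20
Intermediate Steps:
(-10*1)*((-2 + 0)*(J + 3)) = (-10*1)*((-2 + 0)*(-4 + 3)) = -(-20)*(-1) = -10*2 = -20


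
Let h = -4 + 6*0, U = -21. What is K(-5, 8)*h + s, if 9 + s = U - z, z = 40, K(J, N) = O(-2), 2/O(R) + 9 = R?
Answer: -762/11 ≈ -69.273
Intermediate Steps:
O(R) = 2/(-9 + R)
K(J, N) = -2/11 (K(J, N) = 2/(-9 - 2) = 2/(-11) = 2*(-1/11) = -2/11)
s = -70 (s = -9 + (-21 - 1*40) = -9 + (-21 - 40) = -9 - 61 = -70)
h = -4 (h = -4 + 0 = -4)
K(-5, 8)*h + s = -2/11*(-4) - 70 = 8/11 - 70 = -762/11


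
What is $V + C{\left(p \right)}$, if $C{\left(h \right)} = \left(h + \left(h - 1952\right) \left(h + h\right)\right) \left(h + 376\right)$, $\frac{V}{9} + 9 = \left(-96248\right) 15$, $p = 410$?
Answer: $-1006521141$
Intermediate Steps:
$V = -12993561$ ($V = -81 + 9 \left(\left(-96248\right) 15\right) = -81 + 9 \left(-1443720\right) = -81 - 12993480 = -12993561$)
$C{\left(h \right)} = \left(376 + h\right) \left(h + 2 h \left(-1952 + h\right)\right)$ ($C{\left(h \right)} = \left(h + \left(-1952 + h\right) 2 h\right) \left(376 + h\right) = \left(h + 2 h \left(-1952 + h\right)\right) \left(376 + h\right) = \left(376 + h\right) \left(h + 2 h \left(-1952 + h\right)\right)$)
$V + C{\left(p \right)} = -12993561 + 410 \left(-1467528 - 1291910 + 2 \cdot 410^{2}\right) = -12993561 + 410 \left(-1467528 - 1291910 + 2 \cdot 168100\right) = -12993561 + 410 \left(-1467528 - 1291910 + 336200\right) = -12993561 + 410 \left(-2423238\right) = -12993561 - 993527580 = -1006521141$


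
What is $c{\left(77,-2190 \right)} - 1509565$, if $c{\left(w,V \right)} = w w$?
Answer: $-1503636$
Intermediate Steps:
$c{\left(w,V \right)} = w^{2}$
$c{\left(77,-2190 \right)} - 1509565 = 77^{2} - 1509565 = 5929 - 1509565 = -1503636$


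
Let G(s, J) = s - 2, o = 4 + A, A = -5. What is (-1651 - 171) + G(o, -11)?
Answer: -1825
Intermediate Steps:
o = -1 (o = 4 - 5 = -1)
G(s, J) = -2 + s
(-1651 - 171) + G(o, -11) = (-1651 - 171) + (-2 - 1) = -1822 - 3 = -1825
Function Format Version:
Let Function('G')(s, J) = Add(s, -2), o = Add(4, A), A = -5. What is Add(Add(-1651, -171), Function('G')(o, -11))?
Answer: -1825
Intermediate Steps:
o = -1 (o = Add(4, -5) = -1)
Function('G')(s, J) = Add(-2, s)
Add(Add(-1651, -171), Function('G')(o, -11)) = Add(Add(-1651, -171), Add(-2, -1)) = Add(-1822, -3) = -1825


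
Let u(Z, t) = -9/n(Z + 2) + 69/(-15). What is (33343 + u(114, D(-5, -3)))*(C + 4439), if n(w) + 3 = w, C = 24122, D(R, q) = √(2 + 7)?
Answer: 537979308711/565 ≈ 9.5218e+8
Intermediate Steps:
D(R, q) = 3 (D(R, q) = √9 = 3)
n(w) = -3 + w
u(Z, t) = -23/5 - 9/(-1 + Z) (u(Z, t) = -9/(-3 + (Z + 2)) + 69/(-15) = -9/(-3 + (2 + Z)) + 69*(-1/15) = -9/(-1 + Z) - 23/5 = -23/5 - 9/(-1 + Z))
(33343 + u(114, D(-5, -3)))*(C + 4439) = (33343 + (-22 - 23*114)/(5*(-1 + 114)))*(24122 + 4439) = (33343 + (⅕)*(-22 - 2622)/113)*28561 = (33343 + (⅕)*(1/113)*(-2644))*28561 = (33343 - 2644/565)*28561 = (18836151/565)*28561 = 537979308711/565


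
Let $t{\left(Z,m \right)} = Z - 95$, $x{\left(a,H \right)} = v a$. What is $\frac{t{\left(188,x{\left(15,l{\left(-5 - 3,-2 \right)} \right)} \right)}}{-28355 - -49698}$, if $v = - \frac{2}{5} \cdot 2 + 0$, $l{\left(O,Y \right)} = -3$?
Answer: $\frac{93}{21343} \approx 0.0043574$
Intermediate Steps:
$v = - \frac{4}{5}$ ($v = \left(-2\right) \frac{1}{5} \cdot 2 + 0 = \left(- \frac{2}{5}\right) 2 + 0 = - \frac{4}{5} + 0 = - \frac{4}{5} \approx -0.8$)
$x{\left(a,H \right)} = - \frac{4 a}{5}$
$t{\left(Z,m \right)} = -95 + Z$
$\frac{t{\left(188,x{\left(15,l{\left(-5 - 3,-2 \right)} \right)} \right)}}{-28355 - -49698} = \frac{-95 + 188}{-28355 - -49698} = \frac{93}{-28355 + 49698} = \frac{93}{21343}$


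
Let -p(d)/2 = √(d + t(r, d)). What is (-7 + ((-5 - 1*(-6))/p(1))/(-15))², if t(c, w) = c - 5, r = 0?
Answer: (420 + I)²/3600 ≈ 49.0 + 0.23333*I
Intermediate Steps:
t(c, w) = -5 + c
p(d) = -2*√(-5 + d) (p(d) = -2*√(d + (-5 + 0)) = -2*√(d - 5) = -2*√(-5 + d))
(-7 + ((-5 - 1*(-6))/p(1))/(-15))² = (-7 + ((-5 - 1*(-6))/((-2*√(-5 + 1))))/(-15))² = (-7 + ((-5 + 6)/((-4*I)))*(-1/15))² = (-7 + (1/(-4*I))*(-1/15))² = (-7 + (1*(I/4))*(-1/15))² = (-7 + (I/4)*(-1/15))² = (-7 - I/60)²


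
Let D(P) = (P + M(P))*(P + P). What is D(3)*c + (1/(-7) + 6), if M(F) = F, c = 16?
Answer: 4073/7 ≈ 581.86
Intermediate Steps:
D(P) = 4*P**2 (D(P) = (P + P)*(P + P) = (2*P)*(2*P) = 4*P**2)
D(3)*c + (1/(-7) + 6) = (4*3**2)*16 + (1/(-7) + 6) = (4*9)*16 + (-1/7 + 6) = 36*16 + 41/7 = 576 + 41/7 = 4073/7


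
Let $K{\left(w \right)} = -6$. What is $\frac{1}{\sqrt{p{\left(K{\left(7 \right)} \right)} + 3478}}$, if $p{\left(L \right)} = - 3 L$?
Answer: $\frac{\sqrt{874}}{1748} \approx 0.016913$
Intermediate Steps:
$\frac{1}{\sqrt{p{\left(K{\left(7 \right)} \right)} + 3478}} = \frac{1}{\sqrt{\left(-3\right) \left(-6\right) + 3478}} = \frac{1}{\sqrt{18 + 3478}} = \frac{1}{\sqrt{3496}} = \frac{1}{2 \sqrt{874}} = \frac{\sqrt{874}}{1748}$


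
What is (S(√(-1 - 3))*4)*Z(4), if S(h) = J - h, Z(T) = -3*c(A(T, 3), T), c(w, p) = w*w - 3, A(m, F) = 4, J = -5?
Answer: 780 + 312*I ≈ 780.0 + 312.0*I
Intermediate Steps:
c(w, p) = -3 + w² (c(w, p) = w² - 3 = -3 + w²)
Z(T) = -39 (Z(T) = -3*(-3 + 4²) = -3*(-3 + 16) = -3*13 = -39)
S(h) = -5 - h
(S(√(-1 - 3))*4)*Z(4) = ((-5 - √(-1 - 3))*4)*(-39) = ((-5 - √(-4))*4)*(-39) = ((-5 - 2*I)*4)*(-39) = (-20 - 8*I)*(-39) = 780 + 312*I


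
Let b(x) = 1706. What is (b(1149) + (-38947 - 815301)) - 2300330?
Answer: -3152872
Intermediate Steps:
(b(1149) + (-38947 - 815301)) - 2300330 = (1706 + (-38947 - 815301)) - 2300330 = (1706 - 854248) - 2300330 = -852542 - 2300330 = -3152872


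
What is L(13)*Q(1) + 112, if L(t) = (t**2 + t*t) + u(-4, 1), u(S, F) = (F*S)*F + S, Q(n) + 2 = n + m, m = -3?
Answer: -1208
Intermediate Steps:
Q(n) = -5 + n (Q(n) = -2 + (n - 3) = -2 + (-3 + n) = -5 + n)
u(S, F) = S + S*F**2 (u(S, F) = S*F**2 + S = S + S*F**2)
L(t) = -8 + 2*t**2 (L(t) = (t**2 + t*t) - 4*(1 + 1**2) = (t**2 + t**2) - 4*(1 + 1) = 2*t**2 - 4*2 = 2*t**2 - 8 = -8 + 2*t**2)
L(13)*Q(1) + 112 = (-8 + 2*13**2)*(-5 + 1) + 112 = (-8 + 2*169)*(-4) + 112 = (-8 + 338)*(-4) + 112 = 330*(-4) + 112 = -1320 + 112 = -1208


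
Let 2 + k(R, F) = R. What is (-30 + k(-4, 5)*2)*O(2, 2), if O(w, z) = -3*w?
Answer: 252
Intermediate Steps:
k(R, F) = -2 + R
(-30 + k(-4, 5)*2)*O(2, 2) = (-30 + (-2 - 4)*2)*(-3*2) = (-30 - 6*2)*(-6) = (-30 - 12)*(-6) = -42*(-6) = 252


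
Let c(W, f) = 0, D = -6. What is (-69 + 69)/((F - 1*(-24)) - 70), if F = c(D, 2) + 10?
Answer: 0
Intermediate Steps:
F = 10 (F = 0 + 10 = 10)
(-69 + 69)/((F - 1*(-24)) - 70) = (-69 + 69)/((10 - 1*(-24)) - 70) = 0/((10 + 24) - 70) = 0/(34 - 70) = 0/(-36) = -1/36*0 = 0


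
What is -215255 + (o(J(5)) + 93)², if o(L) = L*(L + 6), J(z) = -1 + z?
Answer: -197566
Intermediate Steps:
o(L) = L*(6 + L)
-215255 + (o(J(5)) + 93)² = -215255 + ((-1 + 5)*(6 + (-1 + 5)) + 93)² = -215255 + (4*(6 + 4) + 93)² = -215255 + (4*10 + 93)² = -215255 + (40 + 93)² = -215255 + 133² = -215255 + 17689 = -197566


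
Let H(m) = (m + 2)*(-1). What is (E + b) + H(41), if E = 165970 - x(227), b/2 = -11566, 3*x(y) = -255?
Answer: 142880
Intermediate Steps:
x(y) = -85 (x(y) = (⅓)*(-255) = -85)
H(m) = -2 - m (H(m) = (2 + m)*(-1) = -2 - m)
b = -23132 (b = 2*(-11566) = -23132)
E = 166055 (E = 165970 - 1*(-85) = 165970 + 85 = 166055)
(E + b) + H(41) = (166055 - 23132) + (-2 - 1*41) = 142923 + (-2 - 41) = 142923 - 43 = 142880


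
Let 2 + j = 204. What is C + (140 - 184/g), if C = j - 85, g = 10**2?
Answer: 6379/25 ≈ 255.16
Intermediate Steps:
j = 202 (j = -2 + 204 = 202)
g = 100
C = 117 (C = 202 - 85 = 117)
C + (140 - 184/g) = 117 + (140 - 184/100) = 117 + (140 - 1*46/25) = 117 + (140 - 46/25) = 117 + 3454/25 = 6379/25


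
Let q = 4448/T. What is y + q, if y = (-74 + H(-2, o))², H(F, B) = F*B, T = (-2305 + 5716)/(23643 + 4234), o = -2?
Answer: 140710796/3411 ≈ 41252.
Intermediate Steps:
T = 3411/27877 ≈ 0.12236
H(F, B) = B*F
y = 4900 (y = (-74 - 2*(-2))² = (-74 + 4)² = (-70)² = 4900)
q = 123996896/3411 (q = 4448/(3411/27877) = 4448*(27877/3411) = 123996896/3411 ≈ 36352.)
y + q = 4900 + 123996896/3411 = 140710796/3411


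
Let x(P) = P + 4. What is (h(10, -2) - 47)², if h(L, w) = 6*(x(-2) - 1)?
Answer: 1681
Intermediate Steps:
x(P) = 4 + P
h(L, w) = 6 (h(L, w) = 6*((4 - 2) - 1) = 6*(2 - 1) = 6*1 = 6)
(h(10, -2) - 47)² = (6 - 47)² = (-41)² = 1681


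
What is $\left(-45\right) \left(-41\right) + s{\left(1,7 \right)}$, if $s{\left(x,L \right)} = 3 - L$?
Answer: $1841$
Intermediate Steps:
$\left(-45\right) \left(-41\right) + s{\left(1,7 \right)} = \left(-45\right) \left(-41\right) + \left(3 - 7\right) = 1845 + \left(3 - 7\right) = 1845 - 4 = 1841$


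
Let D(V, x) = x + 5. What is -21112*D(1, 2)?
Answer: -147784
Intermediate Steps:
D(V, x) = 5 + x
-21112*D(1, 2) = -21112*(5 + 2) = -21112*7 = -147784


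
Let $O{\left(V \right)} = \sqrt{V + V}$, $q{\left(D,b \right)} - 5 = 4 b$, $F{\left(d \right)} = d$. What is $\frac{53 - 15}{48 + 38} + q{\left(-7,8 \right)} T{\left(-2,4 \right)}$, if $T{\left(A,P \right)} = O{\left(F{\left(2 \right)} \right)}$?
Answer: $\frac{3201}{43} \approx 74.442$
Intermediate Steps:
$q{\left(D,b \right)} = 5 + 4 b$
$O{\left(V \right)} = \sqrt{2} \sqrt{V}$ ($O{\left(V \right)} = \sqrt{2 V} = \sqrt{2} \sqrt{V}$)
$T{\left(A,P \right)} = 2$ ($T{\left(A,P \right)} = \sqrt{2} \sqrt{2} = 2$)
$\frac{53 - 15}{48 + 38} + q{\left(-7,8 \right)} T{\left(-2,4 \right)} = \frac{53 - 15}{48 + 38} + \left(5 + 4 \cdot 8\right) 2 = \frac{38}{86} + \left(5 + 32\right) 2 = 38 \cdot \frac{1}{86} + 37 \cdot 2 = \frac{19}{43} + 74 = \frac{3201}{43}$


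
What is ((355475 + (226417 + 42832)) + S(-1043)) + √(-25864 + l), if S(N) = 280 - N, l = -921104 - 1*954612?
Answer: 626047 + 2*I*√475395 ≈ 6.2605e+5 + 1379.0*I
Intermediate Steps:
l = -1875716 (l = -921104 - 954612 = -1875716)
((355475 + (226417 + 42832)) + S(-1043)) + √(-25864 + l) = ((355475 + (226417 + 42832)) + (280 - 1*(-1043))) + √(-25864 - 1875716) = ((355475 + 269249) + (280 + 1043)) + √(-1901580) = (624724 + 1323) + 2*I*√475395 = 626047 + 2*I*√475395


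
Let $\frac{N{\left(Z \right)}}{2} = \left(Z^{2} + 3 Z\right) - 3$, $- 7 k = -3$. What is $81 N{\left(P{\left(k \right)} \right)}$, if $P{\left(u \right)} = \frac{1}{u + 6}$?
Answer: $- \frac{10162}{25} \approx -406.48$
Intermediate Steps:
$k = \frac{3}{7}$ ($k = \left(- \frac{1}{7}\right) \left(-3\right) = \frac{3}{7} \approx 0.42857$)
$P{\left(u \right)} = \frac{1}{6 + u}$
$N{\left(Z \right)} = -6 + 2 Z^{2} + 6 Z$ ($N{\left(Z \right)} = 2 \left(\left(Z^{2} + 3 Z\right) - 3\right) = 2 \left(-3 + Z^{2} + 3 Z\right) = -6 + 2 Z^{2} + 6 Z$)
$81 N{\left(P{\left(k \right)} \right)} = 81 \left(-6 + 2 \left(\frac{1}{6 + \frac{3}{7}}\right)^{2} + \frac{6}{6 + \frac{3}{7}}\right) = 81 \left(-6 + 2 \left(\frac{1}{\frac{45}{7}}\right)^{2} + \frac{6}{\frac{45}{7}}\right) = 81 \left(-6 + 2 \left(\frac{7}{45}\right)^{2} + 6 \cdot \frac{7}{45}\right) = 81 \left(-6 + 2 \cdot \frac{49}{2025} + \frac{14}{15}\right) = 81 \left(-6 + \frac{98}{2025} + \frac{14}{15}\right) = 81 \left(- \frac{10162}{2025}\right) = - \frac{10162}{25}$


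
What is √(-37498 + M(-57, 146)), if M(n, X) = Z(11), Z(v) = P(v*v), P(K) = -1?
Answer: I*√37499 ≈ 193.65*I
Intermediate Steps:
Z(v) = -1
M(n, X) = -1
√(-37498 + M(-57, 146)) = √(-37498 - 1) = √(-37499) = I*√37499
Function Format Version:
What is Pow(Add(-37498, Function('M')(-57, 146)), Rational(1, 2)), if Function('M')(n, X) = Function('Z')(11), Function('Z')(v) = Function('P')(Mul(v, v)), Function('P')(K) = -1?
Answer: Mul(I, Pow(37499, Rational(1, 2))) ≈ Mul(193.65, I)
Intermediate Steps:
Function('Z')(v) = -1
Function('M')(n, X) = -1
Pow(Add(-37498, Function('M')(-57, 146)), Rational(1, 2)) = Pow(Add(-37498, -1), Rational(1, 2)) = Pow(-37499, Rational(1, 2)) = Mul(I, Pow(37499, Rational(1, 2)))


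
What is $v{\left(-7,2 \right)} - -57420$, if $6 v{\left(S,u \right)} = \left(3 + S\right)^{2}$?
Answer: $\frac{172268}{3} \approx 57423.0$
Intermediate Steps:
$v{\left(S,u \right)} = \frac{\left(3 + S\right)^{2}}{6}$
$v{\left(-7,2 \right)} - -57420 = \frac{\left(3 - 7\right)^{2}}{6} - -57420 = \frac{\left(-4\right)^{2}}{6} + 57420 = \frac{1}{6} \cdot 16 + 57420 = \frac{8}{3} + 57420 = \frac{172268}{3}$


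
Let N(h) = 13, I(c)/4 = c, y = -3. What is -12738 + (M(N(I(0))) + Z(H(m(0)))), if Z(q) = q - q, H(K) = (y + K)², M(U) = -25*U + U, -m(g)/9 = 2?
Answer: -13050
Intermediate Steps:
I(c) = 4*c
m(g) = -18 (m(g) = -9*2 = -18)
M(U) = -24*U
H(K) = (-3 + K)²
Z(q) = 0
-12738 + (M(N(I(0))) + Z(H(m(0)))) = -12738 + (-24*13 + 0) = -12738 + (-312 + 0) = -12738 - 312 = -13050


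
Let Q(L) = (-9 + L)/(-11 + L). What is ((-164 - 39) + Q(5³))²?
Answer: 132549169/3249 ≈ 40797.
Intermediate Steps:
Q(L) = (-9 + L)/(-11 + L)
((-164 - 39) + Q(5³))² = ((-164 - 39) + (-9 + 5³)/(-11 + 5³))² = (-203 + (-9 + 125)/(-11 + 125))² = (-203 + 116/114)² = (-203 + (1/114)*116)² = (-203 + 58/57)² = (-11513/57)² = 132549169/3249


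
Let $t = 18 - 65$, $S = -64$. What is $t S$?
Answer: $3008$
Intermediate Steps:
$t = -47$
$t S = \left(-47\right) \left(-64\right) = 3008$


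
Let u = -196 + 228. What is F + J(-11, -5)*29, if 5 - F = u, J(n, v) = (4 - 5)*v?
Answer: 118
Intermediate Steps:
u = 32
J(n, v) = -v
F = -27 (F = 5 - 1*32 = 5 - 32 = -27)
F + J(-11, -5)*29 = -27 - 1*(-5)*29 = -27 + 5*29 = -27 + 145 = 118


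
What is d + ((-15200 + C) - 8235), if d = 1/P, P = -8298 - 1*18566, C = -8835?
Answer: -866901281/26864 ≈ -32270.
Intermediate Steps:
P = -26864 (P = -8298 - 18566 = -26864)
d = -1/26864 (d = 1/(-26864) = -1/26864 ≈ -3.7225e-5)
d + ((-15200 + C) - 8235) = -1/26864 + ((-15200 - 8835) - 8235) = -1/26864 + (-24035 - 8235) = -1/26864 - 32270 = -866901281/26864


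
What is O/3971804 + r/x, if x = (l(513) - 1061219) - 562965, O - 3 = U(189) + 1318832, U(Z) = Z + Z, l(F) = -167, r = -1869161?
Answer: 9566806092207/6451603799204 ≈ 1.4829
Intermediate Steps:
U(Z) = 2*Z
O = 1319213 (O = 3 + (2*189 + 1318832) = 3 + (378 + 1318832) = 3 + 1319210 = 1319213)
x = -1624351 (x = (-167 - 1061219) - 562965 = -1061386 - 562965 = -1624351)
O/3971804 + r/x = 1319213/3971804 - 1869161/(-1624351) = 1319213*(1/3971804) - 1869161*(-1/1624351) = 1319213/3971804 + 1869161/1624351 = 9566806092207/6451603799204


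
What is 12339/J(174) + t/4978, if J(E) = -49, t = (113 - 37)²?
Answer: -1608961/6419 ≈ -250.66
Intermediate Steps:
t = 5776 (t = 76² = 5776)
12339/J(174) + t/4978 = 12339/(-49) + 5776/4978 = 12339*(-1/49) + 5776*(1/4978) = -12339/49 + 152/131 = -1608961/6419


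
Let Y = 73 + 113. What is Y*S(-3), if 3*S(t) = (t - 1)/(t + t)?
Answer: 124/3 ≈ 41.333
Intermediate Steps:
S(t) = (-1 + t)/(6*t) (S(t) = ((t - 1)/(t + t))/3 = ((-1 + t)/((2*t)))/3 = ((-1 + t)*(1/(2*t)))/3 = ((-1 + t)/(2*t))/3 = (-1 + t)/(6*t))
Y = 186
Y*S(-3) = 186*((1/6)*(-1 - 3)/(-3)) = 186*((1/6)*(-1/3)*(-4)) = 186*(2/9) = 124/3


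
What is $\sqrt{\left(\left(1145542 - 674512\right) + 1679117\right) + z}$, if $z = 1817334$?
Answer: $7 \sqrt{80969} \approx 1991.9$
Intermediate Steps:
$\sqrt{\left(\left(1145542 - 674512\right) + 1679117\right) + z} = \sqrt{\left(\left(1145542 - 674512\right) + 1679117\right) + 1817334} = \sqrt{\left(471030 + 1679117\right) + 1817334} = \sqrt{2150147 + 1817334} = \sqrt{3967481} = 7 \sqrt{80969}$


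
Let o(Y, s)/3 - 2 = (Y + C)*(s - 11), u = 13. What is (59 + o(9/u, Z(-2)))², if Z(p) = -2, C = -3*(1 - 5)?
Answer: 184900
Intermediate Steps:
C = 12 (C = -3*(-4) = 12)
o(Y, s) = 6 + 3*(-11 + s)*(12 + Y) (o(Y, s) = 6 + 3*((Y + 12)*(s - 11)) = 6 + 3*((12 + Y)*(-11 + s)) = 6 + 3*((-11 + s)*(12 + Y)) = 6 + 3*(-11 + s)*(12 + Y))
(59 + o(9/u, Z(-2)))² = (59 + (-390 - 297/13 + 36*(-2) + 3*(9/13)*(-2)))² = (59 + (-390 - 297/13 - 72 + 3*(9*(1/13))*(-2)))² = (59 + (-390 - 33*9/13 - 72 + 3*(9/13)*(-2)))² = (59 + (-390 - 297/13 - 72 - 54/13))² = (59 - 489)² = (-430)² = 184900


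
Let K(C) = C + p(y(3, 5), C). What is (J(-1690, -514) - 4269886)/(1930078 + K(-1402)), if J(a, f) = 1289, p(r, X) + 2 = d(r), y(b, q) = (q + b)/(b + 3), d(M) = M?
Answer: -12805791/5786026 ≈ -2.2132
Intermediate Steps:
y(b, q) = (b + q)/(3 + b)
p(r, X) = -2 + r
K(C) = -⅔ + C (K(C) = C + (-2 + (3 + 5)/(3 + 3)) = C + (-2 + 8/6) = C + (-2 + (⅙)*8) = C + (-2 + 4/3) = C - ⅔ = -⅔ + C)
(J(-1690, -514) - 4269886)/(1930078 + K(-1402)) = (1289 - 4269886)/(1930078 + (-⅔ - 1402)) = -4268597/(1930078 - 4208/3) = -4268597/5786026/3 = -4268597*3/5786026 = -12805791/5786026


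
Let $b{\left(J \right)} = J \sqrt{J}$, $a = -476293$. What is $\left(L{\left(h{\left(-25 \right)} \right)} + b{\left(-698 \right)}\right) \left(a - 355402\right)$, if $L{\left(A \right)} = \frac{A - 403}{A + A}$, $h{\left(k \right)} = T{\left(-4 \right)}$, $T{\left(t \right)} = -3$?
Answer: $- \frac{168834085}{3} + 580523110 i \sqrt{698} \approx -5.6278 \cdot 10^{7} + 1.5337 \cdot 10^{10} i$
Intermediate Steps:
$h{\left(k \right)} = -3$
$L{\left(A \right)} = \frac{-403 + A}{2 A}$
$b{\left(J \right)} = J^{\frac{3}{2}}$
$\left(L{\left(h{\left(-25 \right)} \right)} + b{\left(-698 \right)}\right) \left(a - 355402\right) = \left(\frac{-403 - 3}{2 \left(-3\right)} + \left(-698\right)^{\frac{3}{2}}\right) \left(-476293 - 355402\right) = \left(\frac{1}{2} \left(- \frac{1}{3}\right) \left(-406\right) - 698 i \sqrt{698}\right) \left(-831695\right) = \left(\frac{203}{3} - 698 i \sqrt{698}\right) \left(-831695\right) = - \frac{168834085}{3} + 580523110 i \sqrt{698}$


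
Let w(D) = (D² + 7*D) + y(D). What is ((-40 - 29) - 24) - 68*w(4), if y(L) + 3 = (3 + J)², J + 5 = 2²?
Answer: -3153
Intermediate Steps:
J = -1 (J = -5 + 2² = -5 + 4 = -1)
y(L) = 1 (y(L) = -3 + (3 - 1)² = -3 + 2² = -3 + 4 = 1)
w(D) = 1 + D² + 7*D (w(D) = (D² + 7*D) + 1 = 1 + D² + 7*D)
((-40 - 29) - 24) - 68*w(4) = ((-40 - 29) - 24) - 68*(1 + 4² + 7*4) = (-69 - 24) - 68*(1 + 16 + 28) = -93 - 68*45 = -93 - 3060 = -3153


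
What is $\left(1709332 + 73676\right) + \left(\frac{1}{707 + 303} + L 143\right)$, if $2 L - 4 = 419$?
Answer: $\frac{915692513}{505} \approx 1.8133 \cdot 10^{6}$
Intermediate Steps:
$L = \frac{423}{2}$ ($L = 2 + \frac{1}{2} \cdot 419 = 2 + \frac{419}{2} = \frac{423}{2} \approx 211.5$)
$\left(1709332 + 73676\right) + \left(\frac{1}{707 + 303} + L 143\right) = \left(1709332 + 73676\right) + \left(\frac{1}{707 + 303} + \frac{423}{2} \cdot 143\right) = 1783008 + \left(\frac{1}{1010} + \frac{60489}{2}\right) = 1783008 + \frac{15273473}{505} = \frac{915692513}{505}$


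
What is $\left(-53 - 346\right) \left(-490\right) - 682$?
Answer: $194828$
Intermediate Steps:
$\left(-53 - 346\right) \left(-490\right) - 682 = \left(-399\right) \left(-490\right) - 682 = 195510 - 682 = 194828$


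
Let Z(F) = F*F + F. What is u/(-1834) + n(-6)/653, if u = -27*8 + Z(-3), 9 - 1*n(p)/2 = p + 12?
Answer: 10581/85543 ≈ 0.12369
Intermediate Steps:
Z(F) = F + F**2 (Z(F) = F**2 + F = F + F**2)
n(p) = -6 - 2*p (n(p) = 18 - 2*(p + 12) = 18 - 2*(12 + p) = 18 + (-24 - 2*p) = -6 - 2*p)
u = -210 (u = -27*8 - 3*(1 - 3) = -216 - 3*(-2) = -216 + 6 = -210)
u/(-1834) + n(-6)/653 = -210/(-1834) + (-6 - 2*(-6))/653 = -210*(-1/1834) + (-6 + 12)*(1/653) = 15/131 + 6*(1/653) = 15/131 + 6/653 = 10581/85543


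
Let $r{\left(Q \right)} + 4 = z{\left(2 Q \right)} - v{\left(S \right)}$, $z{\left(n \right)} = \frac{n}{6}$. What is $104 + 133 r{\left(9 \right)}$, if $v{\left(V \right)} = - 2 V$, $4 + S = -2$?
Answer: $-1625$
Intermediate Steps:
$S = -6$ ($S = -4 - 2 = -6$)
$z{\left(n \right)} = \frac{n}{6}$ ($z{\left(n \right)} = n \frac{1}{6} = \frac{n}{6}$)
$r{\left(Q \right)} = -16 + \frac{Q}{3}$ ($r{\left(Q \right)} = -4 + \left(\frac{2 Q}{6} - \left(-2\right) \left(-6\right)\right) = -4 + \left(\frac{Q}{3} - 12\right) = -4 + \left(-12 + \frac{Q}{3}\right) = -16 + \frac{Q}{3}$)
$104 + 133 r{\left(9 \right)} = 104 + 133 \left(-16 + \frac{1}{3} \cdot 9\right) = 104 + 133 \left(-16 + 3\right) = 104 + 133 \left(-13\right) = 104 - 1729 = -1625$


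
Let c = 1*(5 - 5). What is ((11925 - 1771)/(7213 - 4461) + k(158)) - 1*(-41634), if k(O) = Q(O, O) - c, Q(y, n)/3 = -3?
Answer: 57281077/1376 ≈ 41629.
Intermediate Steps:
Q(y, n) = -9 (Q(y, n) = 3*(-3) = -9)
c = 0 (c = 1*0 = 0)
k(O) = -9 (k(O) = -9 - 1*0 = -9 + 0 = -9)
((11925 - 1771)/(7213 - 4461) + k(158)) - 1*(-41634) = ((11925 - 1771)/(7213 - 4461) - 9) - 1*(-41634) = (10154/2752 - 9) + 41634 = (10154*(1/2752) - 9) + 41634 = (5077/1376 - 9) + 41634 = -7307/1376 + 41634 = 57281077/1376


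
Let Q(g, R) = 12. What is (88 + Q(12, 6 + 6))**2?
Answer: 10000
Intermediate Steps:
(88 + Q(12, 6 + 6))**2 = (88 + 12)**2 = 100**2 = 10000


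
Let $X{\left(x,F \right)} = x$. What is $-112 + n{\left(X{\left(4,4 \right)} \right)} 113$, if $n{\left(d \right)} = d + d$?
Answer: $792$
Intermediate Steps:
$n{\left(d \right)} = 2 d$
$-112 + n{\left(X{\left(4,4 \right)} \right)} 113 = -112 + 2 \cdot 4 \cdot 113 = -112 + 8 \cdot 113 = -112 + 904 = 792$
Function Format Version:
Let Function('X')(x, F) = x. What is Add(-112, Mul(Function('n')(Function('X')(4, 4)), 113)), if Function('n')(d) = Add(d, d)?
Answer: 792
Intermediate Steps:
Function('n')(d) = Mul(2, d)
Add(-112, Mul(Function('n')(Function('X')(4, 4)), 113)) = Add(-112, Mul(Mul(2, 4), 113)) = Add(-112, Mul(8, 113)) = Add(-112, 904) = 792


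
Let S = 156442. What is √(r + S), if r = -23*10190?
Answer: 2*I*√19482 ≈ 279.16*I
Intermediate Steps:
r = -234370
√(r + S) = √(-234370 + 156442) = √(-77928) = 2*I*√19482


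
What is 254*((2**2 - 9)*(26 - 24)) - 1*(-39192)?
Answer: 36652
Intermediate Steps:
254*((2**2 - 9)*(26 - 24)) - 1*(-39192) = 254*((4 - 9)*2) + 39192 = 254*(-5*2) + 39192 = 254*(-10) + 39192 = -2540 + 39192 = 36652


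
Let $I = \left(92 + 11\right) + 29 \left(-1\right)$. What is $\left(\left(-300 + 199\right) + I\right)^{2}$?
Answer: $729$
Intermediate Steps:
$I = 74$ ($I = 103 - 29 = 74$)
$\left(\left(-300 + 199\right) + I\right)^{2} = \left(\left(-300 + 199\right) + 74\right)^{2} = \left(-101 + 74\right)^{2} = \left(-27\right)^{2} = 729$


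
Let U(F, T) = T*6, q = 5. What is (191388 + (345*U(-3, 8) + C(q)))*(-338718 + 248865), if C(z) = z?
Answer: -18685200909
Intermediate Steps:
U(F, T) = 6*T
(191388 + (345*U(-3, 8) + C(q)))*(-338718 + 248865) = (191388 + (345*(6*8) + 5))*(-338718 + 248865) = (191388 + (345*48 + 5))*(-89853) = (191388 + (16560 + 5))*(-89853) = (191388 + 16565)*(-89853) = 207953*(-89853) = -18685200909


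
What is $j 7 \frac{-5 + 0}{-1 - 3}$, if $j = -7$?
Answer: $- \frac{245}{4} \approx -61.25$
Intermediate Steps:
$j 7 \frac{-5 + 0}{-1 - 3} = \left(-7\right) 7 \frac{-5 + 0}{-1 - 3} = - 49 \left(- \frac{5}{-4}\right) = - 49 \left(\left(-5\right) \left(- \frac{1}{4}\right)\right) = \left(-49\right) \frac{5}{4} = - \frac{245}{4}$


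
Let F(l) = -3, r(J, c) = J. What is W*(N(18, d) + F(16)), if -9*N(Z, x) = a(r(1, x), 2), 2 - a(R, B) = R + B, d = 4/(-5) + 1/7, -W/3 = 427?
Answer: 11102/3 ≈ 3700.7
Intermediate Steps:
W = -1281 (W = -3*427 = -1281)
d = -23/35 (d = 4*(-1/5) + 1*(1/7) = -4/5 + 1/7 = -23/35 ≈ -0.65714)
a(R, B) = 2 - B - R (a(R, B) = 2 - (R + B) = 2 - (B + R) = 2 + (-B - R) = 2 - B - R)
N(Z, x) = 1/9 (N(Z, x) = -(2 - 1*2 - 1*1)/9 = -(2 - 2 - 1)/9 = -1/9*(-1) = 1/9)
W*(N(18, d) + F(16)) = -1281*(1/9 - 3) = -1281*(-26/9) = 11102/3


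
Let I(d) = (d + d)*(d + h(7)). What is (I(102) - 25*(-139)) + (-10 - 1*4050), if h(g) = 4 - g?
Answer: 19611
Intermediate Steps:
I(d) = 2*d*(-3 + d) (I(d) = (d + d)*(d + (4 - 1*7)) = (2*d)*(d + (4 - 7)) = (2*d)*(d - 3) = (2*d)*(-3 + d) = 2*d*(-3 + d))
(I(102) - 25*(-139)) + (-10 - 1*4050) = (2*102*(-3 + 102) - 25*(-139)) + (-10 - 1*4050) = (2*102*99 + 3475) + (-10 - 4050) = (20196 + 3475) - 4060 = 23671 - 4060 = 19611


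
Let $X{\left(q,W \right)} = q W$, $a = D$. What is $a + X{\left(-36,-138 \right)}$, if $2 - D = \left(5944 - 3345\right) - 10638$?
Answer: $13009$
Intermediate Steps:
$D = 8041$ ($D = 2 - \left(\left(5944 - 3345\right) - 10638\right) = 2 - \left(2599 - 10638\right) = 2 - -8039 = 2 + 8039 = 8041$)
$a = 8041$
$X{\left(q,W \right)} = W q$
$a + X{\left(-36,-138 \right)} = 8041 - -4968 = 8041 + 4968 = 13009$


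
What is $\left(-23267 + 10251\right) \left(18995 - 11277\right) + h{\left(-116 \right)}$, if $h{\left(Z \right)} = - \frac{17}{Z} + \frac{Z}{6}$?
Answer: $- \frac{34959212501}{348} \approx -1.0046 \cdot 10^{8}$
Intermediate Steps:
$h{\left(Z \right)} = - \frac{17}{Z} + \frac{Z}{6}$ ($h{\left(Z \right)} = - \frac{17}{Z} + Z \frac{1}{6} = - \frac{17}{Z} + \frac{Z}{6}$)
$\left(-23267 + 10251\right) \left(18995 - 11277\right) + h{\left(-116 \right)} = \left(-23267 + 10251\right) \left(18995 - 11277\right) + \left(- \frac{17}{-116} + \frac{1}{6} \left(-116\right)\right) = \left(-13016\right) 7718 - \frac{6677}{348} = -100457488 + \left(\frac{17}{116} - \frac{58}{3}\right) = -100457488 - \frac{6677}{348} = - \frac{34959212501}{348}$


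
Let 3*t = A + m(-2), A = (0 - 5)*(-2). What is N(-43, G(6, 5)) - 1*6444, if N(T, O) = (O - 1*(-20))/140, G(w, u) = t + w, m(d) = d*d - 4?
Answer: -676598/105 ≈ -6443.8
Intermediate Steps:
A = 10 (A = -5*(-2) = 10)
m(d) = -4 + d² (m(d) = d² - 4 = -4 + d²)
t = 10/3 (t = (10 + (-4 + (-2)²))/3 = (10 + (-4 + 4))/3 = (10 + 0)/3 = (⅓)*10 = 10/3 ≈ 3.3333)
G(w, u) = 10/3 + w
N(T, O) = ⅐ + O/140 (N(T, O) = (O + 20)*(1/140) = (20 + O)*(1/140) = ⅐ + O/140)
N(-43, G(6, 5)) - 1*6444 = (⅐ + (10/3 + 6)/140) - 1*6444 = (⅐ + (1/140)*(28/3)) - 6444 = (⅐ + 1/15) - 6444 = 22/105 - 6444 = -676598/105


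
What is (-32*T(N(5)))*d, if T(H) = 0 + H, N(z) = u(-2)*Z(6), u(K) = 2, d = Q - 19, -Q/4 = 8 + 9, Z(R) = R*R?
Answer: 200448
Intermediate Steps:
Z(R) = R²
Q = -68 (Q = -4*(8 + 9) = -4*17 = -68)
d = -87 (d = -68 - 19 = -87)
N(z) = 72 (N(z) = 2*6² = 2*36 = 72)
T(H) = H
(-32*T(N(5)))*d = -32*72*(-87) = -2304*(-87) = 200448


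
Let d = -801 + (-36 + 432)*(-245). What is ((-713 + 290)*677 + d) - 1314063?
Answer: -1698255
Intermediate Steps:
d = -97821 (d = -801 + 396*(-245) = -801 - 97020 = -97821)
((-713 + 290)*677 + d) - 1314063 = ((-713 + 290)*677 - 97821) - 1314063 = (-423*677 - 97821) - 1314063 = (-286371 - 97821) - 1314063 = -384192 - 1314063 = -1698255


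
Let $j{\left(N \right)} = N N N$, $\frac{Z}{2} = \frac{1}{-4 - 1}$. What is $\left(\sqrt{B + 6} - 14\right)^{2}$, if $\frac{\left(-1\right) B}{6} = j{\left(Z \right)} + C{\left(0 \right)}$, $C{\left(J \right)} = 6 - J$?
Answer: $\frac{\left(350 - i \sqrt{18510}\right)^{2}}{625} \approx 166.38 - 152.38 i$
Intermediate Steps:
$Z = - \frac{2}{5}$ ($Z = \frac{2}{-4 - 1} = \frac{2}{-5} = 2 \left(- \frac{1}{5}\right) = - \frac{2}{5} \approx -0.4$)
$j{\left(N \right)} = N^{3}$ ($j{\left(N \right)} = N^{2} N = N^{3}$)
$B = - \frac{4452}{125}$ ($B = - 6 \left(\left(- \frac{2}{5}\right)^{3} + \left(6 - 0\right)\right) = - 6 \left(- \frac{8}{125} + \left(6 + 0\right)\right) = - 6 \left(- \frac{8}{125} + 6\right) = \left(-6\right) \frac{742}{125} = - \frac{4452}{125} \approx -35.616$)
$\left(\sqrt{B + 6} - 14\right)^{2} = \left(\sqrt{- \frac{4452}{125} + 6} - 14\right)^{2} = \left(\sqrt{- \frac{3702}{125}} - 14\right)^{2} = \left(\frac{i \sqrt{18510}}{25} - 14\right)^{2} = \left(-14 + \frac{i \sqrt{18510}}{25}\right)^{2}$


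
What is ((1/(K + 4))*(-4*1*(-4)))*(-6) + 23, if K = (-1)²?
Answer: 19/5 ≈ 3.8000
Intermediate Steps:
K = 1
((1/(K + 4))*(-4*1*(-4)))*(-6) + 23 = ((1/(1 + 4))*(-4*1*(-4)))*(-6) + 23 = ((1/5)*(-4*(-4)))*(-6) + 23 = (((⅕)*1)*16)*(-6) + 23 = ((⅕)*16)*(-6) + 23 = (16/5)*(-6) + 23 = -96/5 + 23 = 19/5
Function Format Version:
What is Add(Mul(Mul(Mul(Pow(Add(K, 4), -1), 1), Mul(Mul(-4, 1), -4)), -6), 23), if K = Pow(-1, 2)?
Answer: Rational(19, 5) ≈ 3.8000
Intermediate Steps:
K = 1
Add(Mul(Mul(Mul(Pow(Add(K, 4), -1), 1), Mul(Mul(-4, 1), -4)), -6), 23) = Add(Mul(Mul(Mul(Pow(Add(1, 4), -1), 1), Mul(Mul(-4, 1), -4)), -6), 23) = Add(Mul(Mul(Mul(Pow(5, -1), 1), Mul(-4, -4)), -6), 23) = Add(Mul(Mul(Mul(Rational(1, 5), 1), 16), -6), 23) = Add(Mul(Mul(Rational(1, 5), 16), -6), 23) = Add(Mul(Rational(16, 5), -6), 23) = Add(Rational(-96, 5), 23) = Rational(19, 5)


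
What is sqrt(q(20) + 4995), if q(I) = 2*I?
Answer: sqrt(5035) ≈ 70.958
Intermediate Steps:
sqrt(q(20) + 4995) = sqrt(2*20 + 4995) = sqrt(40 + 4995) = sqrt(5035)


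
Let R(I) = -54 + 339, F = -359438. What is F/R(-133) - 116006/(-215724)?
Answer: -12917723567/10246890 ≈ -1260.6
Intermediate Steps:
R(I) = 285
F/R(-133) - 116006/(-215724) = -359438/285 - 116006/(-215724) = -359438*1/285 - 116006*(-1/215724) = -359438/285 + 58003/107862 = -12917723567/10246890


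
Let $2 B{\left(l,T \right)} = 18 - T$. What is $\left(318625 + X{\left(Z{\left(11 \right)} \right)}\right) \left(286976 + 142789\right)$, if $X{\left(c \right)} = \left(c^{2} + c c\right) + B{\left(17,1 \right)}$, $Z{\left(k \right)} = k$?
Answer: $\frac{274083058515}{2} \approx 1.3704 \cdot 10^{11}$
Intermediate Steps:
$B{\left(l,T \right)} = 9 - \frac{T}{2}$ ($B{\left(l,T \right)} = \frac{18 - T}{2} = 9 - \frac{T}{2}$)
$X{\left(c \right)} = \frac{17}{2} + 2 c^{2}$ ($X{\left(c \right)} = \left(c^{2} + c c\right) + \left(9 - \frac{1}{2}\right) = \left(c^{2} + c^{2}\right) + \left(9 - \frac{1}{2}\right) = 2 c^{2} + \frac{17}{2} = \frac{17}{2} + 2 c^{2}$)
$\left(318625 + X{\left(Z{\left(11 \right)} \right)}\right) \left(286976 + 142789\right) = \left(318625 + \left(\frac{17}{2} + 2 \cdot 11^{2}\right)\right) \left(286976 + 142789\right) = \left(318625 + \left(\frac{17}{2} + 2 \cdot 121\right)\right) 429765 = \left(318625 + \left(\frac{17}{2} + 242\right)\right) 429765 = \left(318625 + \frac{501}{2}\right) 429765 = \frac{637751}{2} \cdot 429765 = \frac{274083058515}{2}$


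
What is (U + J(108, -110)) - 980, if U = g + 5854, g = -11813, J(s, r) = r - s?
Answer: -7157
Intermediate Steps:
U = -5959 (U = -11813 + 5854 = -5959)
(U + J(108, -110)) - 980 = (-5959 + (-110 - 1*108)) - 980 = (-5959 + (-110 - 108)) - 980 = (-5959 - 218) - 980 = -6177 - 980 = -7157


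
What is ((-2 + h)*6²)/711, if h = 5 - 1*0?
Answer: 12/79 ≈ 0.15190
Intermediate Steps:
h = 5 (h = 5 + 0 = 5)
((-2 + h)*6²)/711 = ((-2 + 5)*6²)/711 = (3*36)*(1/711) = 108*(1/711) = 12/79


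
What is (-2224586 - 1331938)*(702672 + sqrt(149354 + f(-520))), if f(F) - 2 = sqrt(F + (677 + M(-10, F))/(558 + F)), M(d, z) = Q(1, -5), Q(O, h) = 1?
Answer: -2499069832128 - 3556524*sqrt(53917516 + 19*I*sqrt(181279))/19 ≈ -2.5004e+12 - 1.0311e+5*I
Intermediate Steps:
M(d, z) = 1
f(F) = 2 + sqrt(F + 678/(558 + F)) (f(F) = 2 + sqrt(F + (677 + 1)/(558 + F)) = 2 + sqrt(F + 678/(558 + F)))
(-2224586 - 1331938)*(702672 + sqrt(149354 + f(-520))) = (-2224586 - 1331938)*(702672 + sqrt(149354 + (2 + sqrt((678 - 520*(558 - 520))/(558 - 520))))) = -3556524*(702672 + sqrt(149354 + (2 + sqrt((678 - 520*38)/38)))) = -3556524*(702672 + sqrt(149354 + (2 + sqrt((678 - 19760)/38)))) = -3556524*(702672 + sqrt(149354 + (2 + sqrt((1/38)*(-19082))))) = -3556524*(702672 + sqrt(149354 + (2 + sqrt(-9541/19)))) = -3556524*(702672 + sqrt(149354 + (2 + I*sqrt(181279)/19))) = -3556524*(702672 + sqrt(149356 + I*sqrt(181279)/19)) = -2499069832128 - 3556524*sqrt(149356 + I*sqrt(181279)/19)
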